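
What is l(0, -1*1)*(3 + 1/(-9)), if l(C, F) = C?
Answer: 0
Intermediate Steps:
l(0, -1*1)*(3 + 1/(-9)) = 0*(3 + 1/(-9)) = 0*(3 - 1/9) = 0*(26/9) = 0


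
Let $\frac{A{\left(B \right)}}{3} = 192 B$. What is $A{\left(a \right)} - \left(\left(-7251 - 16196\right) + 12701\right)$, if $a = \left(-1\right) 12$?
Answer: $3834$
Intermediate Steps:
$a = -12$
$A{\left(B \right)} = 576 B$ ($A{\left(B \right)} = 3 \cdot 192 B = 576 B$)
$A{\left(a \right)} - \left(\left(-7251 - 16196\right) + 12701\right) = 576 \left(-12\right) - \left(\left(-7251 - 16196\right) + 12701\right) = -6912 - \left(-23447 + 12701\right) = -6912 - -10746 = -6912 + 10746 = 3834$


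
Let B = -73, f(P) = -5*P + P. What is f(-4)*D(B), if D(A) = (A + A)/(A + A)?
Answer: 16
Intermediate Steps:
f(P) = -4*P
D(A) = 1 (D(A) = (2*A)/((2*A)) = (2*A)*(1/(2*A)) = 1)
f(-4)*D(B) = -4*(-4)*1 = 16*1 = 16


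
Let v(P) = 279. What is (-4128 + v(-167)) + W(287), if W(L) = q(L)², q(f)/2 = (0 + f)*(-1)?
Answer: 325627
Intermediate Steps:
q(f) = -2*f (q(f) = 2*((0 + f)*(-1)) = 2*(f*(-1)) = 2*(-f) = -2*f)
W(L) = 4*L² (W(L) = (-2*L)² = 4*L²)
(-4128 + v(-167)) + W(287) = (-4128 + 279) + 4*287² = -3849 + 4*82369 = -3849 + 329476 = 325627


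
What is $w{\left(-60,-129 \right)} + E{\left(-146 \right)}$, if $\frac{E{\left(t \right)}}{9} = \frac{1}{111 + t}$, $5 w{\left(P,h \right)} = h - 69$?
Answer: $- \frac{279}{7} \approx -39.857$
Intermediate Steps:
$w{\left(P,h \right)} = - \frac{69}{5} + \frac{h}{5}$ ($w{\left(P,h \right)} = \frac{h - 69}{5} = \frac{-69 + h}{5} = - \frac{69}{5} + \frac{h}{5}$)
$E{\left(t \right)} = \frac{9}{111 + t}$
$w{\left(-60,-129 \right)} + E{\left(-146 \right)} = \left(- \frac{69}{5} + \frac{1}{5} \left(-129\right)\right) + \frac{9}{111 - 146} = \left(- \frac{69}{5} - \frac{129}{5}\right) + \frac{9}{-35} = - \frac{198}{5} + 9 \left(- \frac{1}{35}\right) = - \frac{198}{5} - \frac{9}{35} = - \frac{279}{7}$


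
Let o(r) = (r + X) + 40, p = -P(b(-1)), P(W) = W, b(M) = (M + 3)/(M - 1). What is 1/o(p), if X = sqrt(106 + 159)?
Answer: 41/1416 - sqrt(265)/1416 ≈ 0.017458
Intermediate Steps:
b(M) = (3 + M)/(-1 + M)
X = sqrt(265) ≈ 16.279
p = 1 (p = -(3 - 1)/(-1 - 1) = -2/(-2) = -(-1)*2/2 = -1*(-1) = 1)
o(r) = 40 + r + sqrt(265) (o(r) = (r + sqrt(265)) + 40 = 40 + r + sqrt(265))
1/o(p) = 1/(40 + 1 + sqrt(265)) = 1/(41 + sqrt(265))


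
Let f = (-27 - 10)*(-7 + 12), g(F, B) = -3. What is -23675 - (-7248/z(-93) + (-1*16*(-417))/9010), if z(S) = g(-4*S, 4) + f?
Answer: -5021145977/211735 ≈ -23714.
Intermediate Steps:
f = -185 (f = -37*5 = -185)
z(S) = -188 (z(S) = -3 - 185 = -188)
-23675 - (-7248/z(-93) + (-1*16*(-417))/9010) = -23675 - (-7248/(-188) + (-1*16*(-417))/9010) = -23675 - (-7248*(-1/188) - 16*(-417)*(1/9010)) = -23675 - (1812/47 + 6672*(1/9010)) = -23675 - (1812/47 + 3336/4505) = -23675 - 1*8319852/211735 = -23675 - 8319852/211735 = -5021145977/211735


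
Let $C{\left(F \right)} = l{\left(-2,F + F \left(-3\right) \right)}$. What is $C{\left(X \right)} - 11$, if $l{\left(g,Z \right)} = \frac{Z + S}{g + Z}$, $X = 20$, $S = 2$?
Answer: $- \frac{212}{21} \approx -10.095$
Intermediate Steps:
$l{\left(g,Z \right)} = \frac{2 + Z}{Z + g}$ ($l{\left(g,Z \right)} = \frac{Z + 2}{g + Z} = \frac{2 + Z}{Z + g}$)
$C{\left(F \right)} = \frac{2 - 2 F}{-2 - 2 F}$ ($C{\left(F \right)} = \frac{2 + \left(F + F \left(-3\right)\right)}{\left(F + F \left(-3\right)\right) - 2} = \frac{2 + \left(F - 3 F\right)}{\left(F - 3 F\right) - 2} = \frac{2 - 2 F}{- 2 F - 2} = \frac{2 - 2 F}{-2 - 2 F}$)
$C{\left(X \right)} - 11 = \frac{-1 + 20}{1 + 20} - 11 = \frac{1}{21} \cdot 19 - 11 = \frac{19}{21} - 11 = - \frac{212}{21}$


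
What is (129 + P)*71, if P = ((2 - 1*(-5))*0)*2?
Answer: 9159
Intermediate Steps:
P = 0 (P = ((2 + 5)*0)*2 = (7*0)*2 = 0*2 = 0)
(129 + P)*71 = (129 + 0)*71 = 129*71 = 9159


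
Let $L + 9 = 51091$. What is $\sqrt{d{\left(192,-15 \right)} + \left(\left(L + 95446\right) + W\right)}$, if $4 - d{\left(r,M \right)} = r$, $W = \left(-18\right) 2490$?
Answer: $12 \sqrt{705} \approx 318.62$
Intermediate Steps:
$W = -44820$
$L = 51082$ ($L = -9 + 51091 = 51082$)
$d{\left(r,M \right)} = 4 - r$
$\sqrt{d{\left(192,-15 \right)} + \left(\left(L + 95446\right) + W\right)} = \sqrt{\left(4 - 192\right) + \left(\left(51082 + 95446\right) - 44820\right)} = \sqrt{\left(4 - 192\right) + \left(146528 - 44820\right)} = \sqrt{-188 + 101708} = \sqrt{101520} = 12 \sqrt{705}$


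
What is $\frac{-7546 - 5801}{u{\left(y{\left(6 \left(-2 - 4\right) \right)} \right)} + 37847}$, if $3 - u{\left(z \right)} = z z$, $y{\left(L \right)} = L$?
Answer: $- \frac{13347}{36554} \approx -0.36513$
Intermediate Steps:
$u{\left(z \right)} = 3 - z^{2}$ ($u{\left(z \right)} = 3 - z z = 3 - z^{2}$)
$\frac{-7546 - 5801}{u{\left(y{\left(6 \left(-2 - 4\right) \right)} \right)} + 37847} = \frac{-7546 - 5801}{\left(3 - \left(6 \left(-2 - 4\right)\right)^{2}\right) + 37847} = - \frac{13347}{\left(3 - \left(6 \left(-6\right)\right)^{2}\right) + 37847} = - \frac{13347}{\left(3 - \left(-36\right)^{2}\right) + 37847} = - \frac{13347}{\left(3 - 1296\right) + 37847} = - \frac{13347}{-1293 + 37847} = - \frac{13347}{36554}$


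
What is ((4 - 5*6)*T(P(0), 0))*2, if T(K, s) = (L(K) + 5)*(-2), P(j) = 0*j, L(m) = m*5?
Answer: 520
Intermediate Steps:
L(m) = 5*m
P(j) = 0
T(K, s) = -10 - 10*K (T(K, s) = (5*K + 5)*(-2) = (5 + 5*K)*(-2) = -10 - 10*K)
((4 - 5*6)*T(P(0), 0))*2 = ((4 - 5*6)*(-10 - 10*0))*2 = ((4 - 30)*(-10 + 0))*2 = -26*(-10)*2 = 260*2 = 520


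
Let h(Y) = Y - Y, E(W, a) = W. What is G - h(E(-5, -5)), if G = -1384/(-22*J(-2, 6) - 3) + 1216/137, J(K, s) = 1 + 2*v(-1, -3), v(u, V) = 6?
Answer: 541032/39593 ≈ 13.665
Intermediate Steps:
J(K, s) = 13 (J(K, s) = 1 + 2*6 = 1 + 12 = 13)
h(Y) = 0
G = 541032/39593 (G = -1384/(-22*13 - 3) + 1216/137 = -1384/(-286 - 3) + 1216*(1/137) = -1384/(-289) + 1216/137 = -1384*(-1/289) + 1216/137 = 1384/289 + 1216/137 = 541032/39593 ≈ 13.665)
G - h(E(-5, -5)) = 541032/39593 - 1*0 = 541032/39593 + 0 = 541032/39593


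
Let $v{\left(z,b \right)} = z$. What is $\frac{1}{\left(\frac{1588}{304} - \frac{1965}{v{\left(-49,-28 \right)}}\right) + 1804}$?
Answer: $\frac{3724}{6886889} \approx 0.00054074$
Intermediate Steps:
$\frac{1}{\left(\frac{1588}{304} - \frac{1965}{v{\left(-49,-28 \right)}}\right) + 1804} = \frac{1}{\left(\frac{1588}{304} - \frac{1965}{-49}\right) + 1804} = \frac{1}{\left(1588 \cdot \frac{1}{304} - - \frac{1965}{49}\right) + 1804} = \frac{1}{\left(\frac{397}{76} + \frac{1965}{49}\right) + 1804} = \frac{1}{\frac{168793}{3724} + 1804} = \frac{1}{\frac{6886889}{3724}} = \frac{3724}{6886889}$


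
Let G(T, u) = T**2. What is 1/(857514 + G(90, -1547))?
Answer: 1/865614 ≈ 1.1552e-6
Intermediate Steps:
1/(857514 + G(90, -1547)) = 1/(857514 + 90**2) = 1/(857514 + 8100) = 1/865614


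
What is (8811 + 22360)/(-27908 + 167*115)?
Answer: -31171/8703 ≈ -3.5816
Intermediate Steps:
(8811 + 22360)/(-27908 + 167*115) = 31171/(-27908 + 19205) = 31171/(-8703) = 31171*(-1/8703) = -31171/8703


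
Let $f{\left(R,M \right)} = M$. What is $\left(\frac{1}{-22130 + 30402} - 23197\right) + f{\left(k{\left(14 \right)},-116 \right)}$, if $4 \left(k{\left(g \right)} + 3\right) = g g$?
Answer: $- \frac{192845135}{8272} \approx -23313.0$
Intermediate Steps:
$k{\left(g \right)} = -3 + \frac{g^{2}}{4}$ ($k{\left(g \right)} = -3 + \frac{g g}{4} = -3 + \frac{g^{2}}{4}$)
$\left(\frac{1}{-22130 + 30402} - 23197\right) + f{\left(k{\left(14 \right)},-116 \right)} = \left(\frac{1}{-22130 + 30402} - 23197\right) - 116 = \left(\frac{1}{8272} - 23197\right) - 116 = - \frac{191885583}{8272} - 116 = - \frac{192845135}{8272}$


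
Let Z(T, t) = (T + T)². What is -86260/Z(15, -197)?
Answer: -4313/45 ≈ -95.844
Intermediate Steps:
Z(T, t) = 4*T² (Z(T, t) = (2*T)² = 4*T²)
-86260/Z(15, -197) = -86260/(4*15²) = -86260/(4*225) = -86260/900 = -86260*1/900 = -4313/45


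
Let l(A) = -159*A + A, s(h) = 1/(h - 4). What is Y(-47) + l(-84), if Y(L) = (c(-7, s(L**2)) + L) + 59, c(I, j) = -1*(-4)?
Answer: 13288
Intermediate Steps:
s(h) = 1/(-4 + h)
c(I, j) = 4
l(A) = -158*A
Y(L) = 63 + L (Y(L) = (4 + L) + 59 = 63 + L)
Y(-47) + l(-84) = (63 - 47) - 158*(-84) = 16 + 13272 = 13288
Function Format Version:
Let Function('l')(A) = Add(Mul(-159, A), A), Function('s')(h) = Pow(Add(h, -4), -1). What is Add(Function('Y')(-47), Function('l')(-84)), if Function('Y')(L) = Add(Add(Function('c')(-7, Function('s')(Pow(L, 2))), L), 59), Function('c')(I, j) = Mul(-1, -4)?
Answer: 13288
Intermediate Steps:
Function('s')(h) = Pow(Add(-4, h), -1)
Function('c')(I, j) = 4
Function('l')(A) = Mul(-158, A)
Function('Y')(L) = Add(63, L) (Function('Y')(L) = Add(Add(4, L), 59) = Add(63, L))
Add(Function('Y')(-47), Function('l')(-84)) = Add(Add(63, -47), Mul(-158, -84)) = Add(16, 13272) = 13288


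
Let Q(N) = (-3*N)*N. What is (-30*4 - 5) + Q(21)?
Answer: -1448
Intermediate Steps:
Q(N) = -3*N²
(-30*4 - 5) + Q(21) = (-30*4 - 5) - 3*21² = (-6*20 - 5) - 3*441 = (-120 - 5) - 1323 = -125 - 1323 = -1448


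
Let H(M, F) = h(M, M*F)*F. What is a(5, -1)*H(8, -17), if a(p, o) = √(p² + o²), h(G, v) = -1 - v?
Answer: -2295*√26 ≈ -11702.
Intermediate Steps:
a(p, o) = √(o² + p²)
H(M, F) = F*(-1 - F*M) (H(M, F) = (-1 - M*F)*F = (-1 - F*M)*F = F*(-1 - F*M))
a(5, -1)*H(8, -17) = √((-1)² + 5²)*(-1*(-17)*(1 - 17*8)) = √(1 + 25)*(-1*(-17)*(1 - 136)) = √26*(-1*(-17)*(-135)) = √26*(-2295) = -2295*√26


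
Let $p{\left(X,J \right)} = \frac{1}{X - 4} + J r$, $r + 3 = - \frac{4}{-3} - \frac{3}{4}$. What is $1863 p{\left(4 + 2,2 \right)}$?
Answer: $-8073$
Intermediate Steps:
$r = - \frac{29}{12}$ ($r = -3 - \left(- \frac{4}{3} + \frac{3}{4}\right) = -3 - - \frac{7}{12} = -3 + \left(\frac{4}{3} - \frac{3}{4}\right) = -3 + \frac{7}{12} = - \frac{29}{12} \approx -2.4167$)
$p{\left(X,J \right)} = \frac{1}{-4 + X} - \frac{29 J}{12}$ ($p{\left(X,J \right)} = \frac{1}{X - 4} + J \left(- \frac{29}{12}\right) = \frac{1}{-4 + X} - \frac{29 J}{12}$)
$1863 p{\left(4 + 2,2 \right)} = 1863 \frac{12 + 116 \cdot 2 - 58 \left(4 + 2\right)}{12 \left(-4 + \left(4 + 2\right)\right)} = 1863 \frac{12 + 232 - 58 \cdot 6}{12 \left(-4 + 6\right)} = 1863 \frac{12 + 232 - 348}{12 \cdot 2} = 1863 \cdot \frac{1}{12} \cdot \frac{1}{2} \left(-104\right) = 1863 \left(- \frac{13}{3}\right) = -8073$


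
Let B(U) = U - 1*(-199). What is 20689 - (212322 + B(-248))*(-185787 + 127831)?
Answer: 12302514677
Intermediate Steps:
B(U) = 199 + U (B(U) = U + 199 = 199 + U)
20689 - (212322 + B(-248))*(-185787 + 127831) = 20689 - (212322 + (199 - 248))*(-185787 + 127831) = 20689 - (212322 - 49)*(-57956) = 20689 - 212273*(-57956) = 20689 - 1*(-12302493988) = 20689 + 12302493988 = 12302514677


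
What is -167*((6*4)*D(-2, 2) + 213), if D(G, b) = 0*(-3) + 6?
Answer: -59619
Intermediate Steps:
D(G, b) = 6 (D(G, b) = 0 + 6 = 6)
-167*((6*4)*D(-2, 2) + 213) = -167*((6*4)*6 + 213) = -167*(24*6 + 213) = -167*(144 + 213) = -167*357 = -59619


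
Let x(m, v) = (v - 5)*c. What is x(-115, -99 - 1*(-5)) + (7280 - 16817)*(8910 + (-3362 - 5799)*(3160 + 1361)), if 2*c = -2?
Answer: 394907819526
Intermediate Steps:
c = -1 (c = (1/2)*(-2) = -1)
x(m, v) = 5 - v (x(m, v) = (v - 5)*(-1) = (-5 + v)*(-1) = 5 - v)
x(-115, -99 - 1*(-5)) + (7280 - 16817)*(8910 + (-3362 - 5799)*(3160 + 1361)) = (5 - (-99 - 1*(-5))) + (7280 - 16817)*(8910 + (-3362 - 5799)*(3160 + 1361)) = (5 - (-99 + 5)) - 9537*(8910 - 9161*4521) = (5 - 1*(-94)) - 9537*(8910 - 41416881) = (5 + 94) - 9537*(-41407971) = 99 + 394907819427 = 394907819526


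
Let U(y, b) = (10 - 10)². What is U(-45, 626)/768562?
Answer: 0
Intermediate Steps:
U(y, b) = 0 (U(y, b) = 0² = 0)
U(-45, 626)/768562 = 0/768562 = 0*(1/768562) = 0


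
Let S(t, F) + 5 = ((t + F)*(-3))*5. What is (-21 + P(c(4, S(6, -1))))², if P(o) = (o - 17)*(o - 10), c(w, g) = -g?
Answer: 19263321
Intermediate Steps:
S(t, F) = -5 - 15*F - 15*t (S(t, F) = -5 + ((t + F)*(-3))*5 = -5 + ((F + t)*(-3))*5 = -5 + (-3*F - 3*t)*5 = -5 + (-15*F - 15*t) = -5 - 15*F - 15*t)
P(o) = (-17 + o)*(-10 + o)
(-21 + P(c(4, S(6, -1))))² = (-21 + (170 + (-(-5 - 15*(-1) - 15*6))² - (-27)*(-5 - 15*(-1) - 15*6)))² = (-21 + (170 + (-(-5 + 15 - 90))² - (-27)*(-5 + 15 - 90)))² = (-21 + (170 + (-1*(-80))² - (-27)*(-80)))² = (-21 + (170 + 80² - 27*80))² = (-21 + (170 + 6400 - 2160))² = (-21 + 4410)² = 4389² = 19263321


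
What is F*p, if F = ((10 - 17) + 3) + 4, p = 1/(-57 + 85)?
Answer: 0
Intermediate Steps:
p = 1/28 ≈ 0.035714
F = 0 (F = (-7 + 3) + 4 = -4 + 4 = 0)
F*p = 0*(1/28) = 0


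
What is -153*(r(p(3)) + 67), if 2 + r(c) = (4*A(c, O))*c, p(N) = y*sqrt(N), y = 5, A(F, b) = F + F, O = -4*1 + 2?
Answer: -101745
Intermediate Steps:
O = -2 (O = -4 + 2 = -2)
A(F, b) = 2*F
p(N) = 5*sqrt(N)
r(c) = -2 + 8*c**2 (r(c) = -2 + (4*(2*c))*c = -2 + (8*c)*c = -2 + 8*c**2)
-153*(r(p(3)) + 67) = -153*((-2 + 8*(5*sqrt(3))**2) + 67) = -153*((-2 + 8*75) + 67) = -153*((-2 + 600) + 67) = -153*(598 + 67) = -153*665 = -101745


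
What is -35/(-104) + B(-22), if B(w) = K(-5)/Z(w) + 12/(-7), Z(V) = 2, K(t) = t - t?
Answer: -1003/728 ≈ -1.3777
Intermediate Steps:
K(t) = 0
B(w) = -12/7 (B(w) = 0/2 + 12/(-7) = 0*(½) + 12*(-⅐) = 0 - 12/7 = -12/7)
-35/(-104) + B(-22) = -35/(-104) - 12/7 = -1/104*(-35) - 12/7 = 35/104 - 12/7 = -1003/728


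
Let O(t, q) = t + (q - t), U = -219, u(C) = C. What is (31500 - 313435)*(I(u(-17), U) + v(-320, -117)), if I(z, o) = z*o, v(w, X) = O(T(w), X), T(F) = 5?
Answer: -1016657610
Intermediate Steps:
O(t, q) = q
v(w, X) = X
I(z, o) = o*z
(31500 - 313435)*(I(u(-17), U) + v(-320, -117)) = (31500 - 313435)*(-219*(-17) - 117) = -281935*(3723 - 117) = -281935*3606 = -1016657610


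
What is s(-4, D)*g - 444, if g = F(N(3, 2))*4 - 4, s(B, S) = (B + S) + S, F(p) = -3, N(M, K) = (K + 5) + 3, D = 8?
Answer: -636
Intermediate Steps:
N(M, K) = 8 + K (N(M, K) = (5 + K) + 3 = 8 + K)
s(B, S) = B + 2*S
g = -16 (g = -3*4 - 4 = -12 - 4 = -16)
s(-4, D)*g - 444 = (-4 + 2*8)*(-16) - 444 = (-4 + 16)*(-16) - 444 = 12*(-16) - 444 = -192 - 444 = -636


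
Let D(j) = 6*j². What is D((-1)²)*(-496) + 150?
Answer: -2826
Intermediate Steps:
D((-1)²)*(-496) + 150 = (6*((-1)²)²)*(-496) + 150 = (6*1²)*(-496) + 150 = (6*1)*(-496) + 150 = 6*(-496) + 150 = -2976 + 150 = -2826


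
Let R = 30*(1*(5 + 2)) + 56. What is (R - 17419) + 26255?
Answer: 9102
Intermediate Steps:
R = 266 (R = 30*(1*7) + 56 = 30*7 + 56 = 210 + 56 = 266)
(R - 17419) + 26255 = (266 - 17419) + 26255 = -17153 + 26255 = 9102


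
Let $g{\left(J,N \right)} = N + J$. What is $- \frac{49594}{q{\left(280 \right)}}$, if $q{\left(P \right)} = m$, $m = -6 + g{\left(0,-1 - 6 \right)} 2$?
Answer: $\frac{24797}{10} \approx 2479.7$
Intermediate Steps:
$g{\left(J,N \right)} = J + N$
$m = -20$ ($m = -6 + \left(0 - 7\right) 2 = -6 - 14 = -20$)
$q{\left(P \right)} = -20$
$- \frac{49594}{q{\left(280 \right)}} = - \frac{49594}{-20} = \left(-49594\right) \left(- \frac{1}{20}\right) = \frac{24797}{10}$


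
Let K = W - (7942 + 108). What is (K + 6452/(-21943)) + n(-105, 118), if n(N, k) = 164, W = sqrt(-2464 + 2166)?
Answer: -173048950/21943 + I*sqrt(298) ≈ -7886.3 + 17.263*I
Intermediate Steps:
W = I*sqrt(298) (W = sqrt(-298) = I*sqrt(298) ≈ 17.263*I)
K = -8050 + I*sqrt(298) (K = I*sqrt(298) - (7942 + 108) = I*sqrt(298) - 1*8050 = I*sqrt(298) - 8050 = -8050 + I*sqrt(298) ≈ -8050.0 + 17.263*I)
(K + 6452/(-21943)) + n(-105, 118) = ((-8050 + I*sqrt(298)) + 6452/(-21943)) + 164 = ((-8050 + I*sqrt(298)) + 6452*(-1/21943)) + 164 = ((-8050 + I*sqrt(298)) - 6452/21943) + 164 = (-176647602/21943 + I*sqrt(298)) + 164 = -173048950/21943 + I*sqrt(298)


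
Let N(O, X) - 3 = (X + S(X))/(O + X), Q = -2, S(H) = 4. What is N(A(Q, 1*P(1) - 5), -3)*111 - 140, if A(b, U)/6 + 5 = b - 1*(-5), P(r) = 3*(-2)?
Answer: 928/5 ≈ 185.60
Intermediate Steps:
P(r) = -6
A(b, U) = 6*b (A(b, U) = -30 + 6*(b - 1*(-5)) = -30 + 6*(b + 5) = -30 + 6*(5 + b) = -30 + (30 + 6*b) = 6*b)
N(O, X) = 3 + (4 + X)/(O + X) (N(O, X) = 3 + (X + 4)/(O + X) = 3 + (4 + X)/(O + X))
N(A(Q, 1*P(1) - 5), -3)*111 - 140 = ((4 + 3*(6*(-2)) + 4*(-3))/(6*(-2) - 3))*111 - 140 = ((4 + 3*(-12) - 12)/(-12 - 3))*111 - 140 = ((4 - 36 - 12)/(-15))*111 - 140 = -1/15*(-44)*111 - 140 = (44/15)*111 - 140 = 1628/5 - 140 = 928/5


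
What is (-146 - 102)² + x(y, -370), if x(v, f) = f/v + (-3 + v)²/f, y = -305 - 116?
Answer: 4752464642/77885 ≈ 61019.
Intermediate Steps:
y = -421
x(v, f) = f/v + (-3 + v)²/f
(-146 - 102)² + x(y, -370) = (-146 - 102)² + (-370/(-421) + (-3 - 421)²/(-370)) = (-248)² + (-370*(-1/421) - 1/370*(-424)²) = 61504 + (370/421 - 1/370*179776) = 61504 + (370/421 - 89888/185) = 61504 - 37774398/77885 = 4752464642/77885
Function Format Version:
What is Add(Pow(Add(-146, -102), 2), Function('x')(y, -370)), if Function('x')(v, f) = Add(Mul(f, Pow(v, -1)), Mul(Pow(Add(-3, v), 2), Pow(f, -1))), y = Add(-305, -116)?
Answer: Rational(4752464642, 77885) ≈ 61019.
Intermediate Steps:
y = -421
Function('x')(v, f) = Add(Mul(f, Pow(v, -1)), Mul(Pow(f, -1), Pow(Add(-3, v), 2)))
Add(Pow(Add(-146, -102), 2), Function('x')(y, -370)) = Add(Pow(Add(-146, -102), 2), Add(Mul(-370, Pow(-421, -1)), Mul(Pow(-370, -1), Pow(Add(-3, -421), 2)))) = Add(Pow(-248, 2), Add(Mul(-370, Rational(-1, 421)), Mul(Rational(-1, 370), Pow(-424, 2)))) = Add(61504, Add(Rational(370, 421), Mul(Rational(-1, 370), 179776))) = Add(61504, Add(Rational(370, 421), Rational(-89888, 185))) = Add(61504, Rational(-37774398, 77885)) = Rational(4752464642, 77885)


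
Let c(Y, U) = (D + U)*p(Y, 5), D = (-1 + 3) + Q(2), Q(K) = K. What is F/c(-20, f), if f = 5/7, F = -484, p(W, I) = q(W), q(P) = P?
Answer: 77/15 ≈ 5.1333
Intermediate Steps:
p(W, I) = W
f = 5/7 (f = 5*(1/7) = 5/7 ≈ 0.71429)
D = 4 (D = (-1 + 3) + 2 = 2 + 2 = 4)
c(Y, U) = Y*(4 + U) (c(Y, U) = (4 + U)*Y = Y*(4 + U))
F/c(-20, f) = -484*(-1/(20*(4 + 5/7))) = -484/((-20*33/7)) = -484/(-660/7) = -484*(-7/660) = 77/15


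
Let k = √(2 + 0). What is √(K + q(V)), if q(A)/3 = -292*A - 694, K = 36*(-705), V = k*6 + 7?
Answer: √(-33594 - 5256*√2) ≈ 202.55*I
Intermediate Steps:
k = √2 ≈ 1.4142
V = 7 + 6*√2 (V = √2*6 + 7 = 6*√2 + 7 = 7 + 6*√2 ≈ 15.485)
K = -25380
q(A) = -2082 - 876*A (q(A) = 3*(-292*A - 694) = 3*(-694 - 292*A) = -2082 - 876*A)
√(K + q(V)) = √(-25380 + (-2082 - 876*(7 + 6*√2))) = √(-25380 + (-2082 + (-6132 - 5256*√2))) = √(-25380 + (-8214 - 5256*√2)) = √(-33594 - 5256*√2)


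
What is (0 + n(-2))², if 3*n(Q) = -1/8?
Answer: 1/576 ≈ 0.0017361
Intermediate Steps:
n(Q) = -1/24 (n(Q) = (-1/8)/3 = (-1*⅛)/3 = (⅓)*(-⅛) = -1/24)
(0 + n(-2))² = (0 - 1/24)² = (-1/24)² = 1/576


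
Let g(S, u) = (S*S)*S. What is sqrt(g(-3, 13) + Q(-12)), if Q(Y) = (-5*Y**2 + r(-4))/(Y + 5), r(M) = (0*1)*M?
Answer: 3*sqrt(413)/7 ≈ 8.7096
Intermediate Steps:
g(S, u) = S**3 (g(S, u) = S**2*S = S**3)
r(M) = 0 (r(M) = 0*M = 0)
Q(Y) = -5*Y**2/(5 + Y) (Q(Y) = (-5*Y**2 + 0)/(Y + 5) = (-5*Y**2)/(5 + Y) = -5*Y**2/(5 + Y))
sqrt(g(-3, 13) + Q(-12)) = sqrt((-3)**3 - 5*(-12)**2/(5 - 12)) = sqrt(-27 - 5*144/(-7)) = sqrt(-27 - 5*144*(-1/7)) = sqrt(-27 + 720/7) = sqrt(531/7) = 3*sqrt(413)/7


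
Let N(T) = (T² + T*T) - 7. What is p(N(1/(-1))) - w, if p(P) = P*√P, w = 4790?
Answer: -4790 - 5*I*√5 ≈ -4790.0 - 11.18*I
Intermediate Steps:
N(T) = -7 + 2*T² (N(T) = (T² + T²) - 7 = 2*T² - 7 = -7 + 2*T²)
p(P) = P^(3/2)
p(N(1/(-1))) - w = (-7 + 2*(1/(-1))²)^(3/2) - 1*4790 = (-7 + 2*(-1)²)^(3/2) - 4790 = (-7 + 2*1)^(3/2) - 4790 = (-7 + 2)^(3/2) - 4790 = (-5)^(3/2) - 4790 = -5*I*√5 - 4790 = -4790 - 5*I*√5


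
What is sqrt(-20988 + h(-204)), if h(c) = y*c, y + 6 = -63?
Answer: 48*I*sqrt(3) ≈ 83.138*I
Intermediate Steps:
y = -69 (y = -6 - 63 = -69)
h(c) = -69*c
sqrt(-20988 + h(-204)) = sqrt(-20988 - 69*(-204)) = sqrt(-20988 + 14076) = sqrt(-6912) = 48*I*sqrt(3)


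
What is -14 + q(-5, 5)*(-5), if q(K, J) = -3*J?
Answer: 61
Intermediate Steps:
-14 + q(-5, 5)*(-5) = -14 - 3*5*(-5) = -14 - 15*(-5) = -14 + 75 = 61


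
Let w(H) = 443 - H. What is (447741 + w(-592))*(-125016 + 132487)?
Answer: 3352805496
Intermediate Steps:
(447741 + w(-592))*(-125016 + 132487) = (447741 + (443 - 1*(-592)))*(-125016 + 132487) = (447741 + (443 + 592))*7471 = (447741 + 1035)*7471 = 448776*7471 = 3352805496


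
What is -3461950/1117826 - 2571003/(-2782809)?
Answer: -375556201004/172816458513 ≈ -2.1731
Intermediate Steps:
-3461950/1117826 - 2571003/(-2782809) = -3461950*1/1117826 - 2571003*(-1/2782809) = -1730975/558913 + 285667/309201 = -375556201004/172816458513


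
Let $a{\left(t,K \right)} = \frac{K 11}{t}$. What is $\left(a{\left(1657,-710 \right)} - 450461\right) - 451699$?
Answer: $- \frac{1494886930}{1657} \approx -9.0217 \cdot 10^{5}$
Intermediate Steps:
$a{\left(t,K \right)} = \frac{11 K}{t}$
$\left(a{\left(1657,-710 \right)} - 450461\right) - 451699 = \left(11 \left(-710\right) \frac{1}{1657} - 450461\right) - 451699 = \left(- \frac{7810}{1657} - 450461\right) - 451699 = - \frac{746421687}{1657} - 451699 = - \frac{1494886930}{1657}$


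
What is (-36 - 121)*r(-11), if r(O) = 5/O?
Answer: 785/11 ≈ 71.364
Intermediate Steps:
(-36 - 121)*r(-11) = (-36 - 121)*(5/(-11)) = -785*(-1)/11 = -157*(-5/11) = 785/11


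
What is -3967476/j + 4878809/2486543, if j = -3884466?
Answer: 4802811226077/1609815290173 ≈ 2.9835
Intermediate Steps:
-3967476/j + 4878809/2486543 = -3967476/(-3884466) + 4878809/2486543 = -3967476*(-1/3884466) + 4878809*(1/2486543) = 661246/647411 + 4878809/2486543 = 4802811226077/1609815290173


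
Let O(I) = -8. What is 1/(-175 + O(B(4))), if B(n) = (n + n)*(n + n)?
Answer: -1/183 ≈ -0.0054645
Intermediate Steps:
B(n) = 4*n² (B(n) = (2*n)*(2*n) = 4*n²)
1/(-175 + O(B(4))) = 1/(-175 - 8) = 1/(-183) = -1/183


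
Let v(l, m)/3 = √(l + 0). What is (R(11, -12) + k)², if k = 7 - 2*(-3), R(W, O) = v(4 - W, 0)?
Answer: 106 + 78*I*√7 ≈ 106.0 + 206.37*I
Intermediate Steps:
v(l, m) = 3*√l (v(l, m) = 3*√(l + 0) = 3*√l)
R(W, O) = 3*√(4 - W)
k = 13 (k = 7 + 6 = 13)
(R(11, -12) + k)² = (3*√(4 - 1*11) + 13)² = (3*√(4 - 11) + 13)² = (3*√(-7) + 13)² = (3*(I*√7) + 13)² = (3*I*√7 + 13)² = (13 + 3*I*√7)²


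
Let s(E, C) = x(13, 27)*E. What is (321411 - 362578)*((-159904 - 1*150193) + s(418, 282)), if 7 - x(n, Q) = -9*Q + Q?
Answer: 8928422461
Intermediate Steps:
x(n, Q) = 7 + 8*Q (x(n, Q) = 7 - (-9*Q + Q) = 7 - (-8)*Q = 7 + 8*Q)
s(E, C) = 223*E (s(E, C) = (7 + 8*27)*E = (7 + 216)*E = 223*E)
(321411 - 362578)*((-159904 - 1*150193) + s(418, 282)) = (321411 - 362578)*((-159904 - 1*150193) + 223*418) = -41167*((-159904 - 150193) + 93214) = -41167*(-310097 + 93214) = -41167*(-216883) = 8928422461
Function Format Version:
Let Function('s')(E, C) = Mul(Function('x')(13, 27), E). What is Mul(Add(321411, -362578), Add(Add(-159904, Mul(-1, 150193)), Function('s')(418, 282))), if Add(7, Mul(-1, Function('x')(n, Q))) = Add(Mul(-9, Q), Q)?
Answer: 8928422461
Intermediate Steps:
Function('x')(n, Q) = Add(7, Mul(8, Q)) (Function('x')(n, Q) = Add(7, Mul(-1, Add(Mul(-9, Q), Q))) = Add(7, Mul(-1, Mul(-8, Q))) = Add(7, Mul(8, Q)))
Function('s')(E, C) = Mul(223, E) (Function('s')(E, C) = Mul(Add(7, Mul(8, 27)), E) = Mul(Add(7, 216), E) = Mul(223, E))
Mul(Add(321411, -362578), Add(Add(-159904, Mul(-1, 150193)), Function('s')(418, 282))) = Mul(Add(321411, -362578), Add(Add(-159904, Mul(-1, 150193)), Mul(223, 418))) = Mul(-41167, Add(Add(-159904, -150193), 93214)) = Mul(-41167, Add(-310097, 93214)) = Mul(-41167, -216883) = 8928422461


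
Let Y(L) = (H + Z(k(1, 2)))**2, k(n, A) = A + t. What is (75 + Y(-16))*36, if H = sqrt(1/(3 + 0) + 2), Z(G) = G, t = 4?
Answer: 4080 + 144*sqrt(21) ≈ 4739.9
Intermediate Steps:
k(n, A) = 4 + A (k(n, A) = A + 4 = 4 + A)
H = sqrt(21)/3 (H = sqrt(1/3 + 2) = sqrt(7/3) = sqrt(21)/3 ≈ 1.5275)
Y(L) = (6 + sqrt(21)/3)**2 (Y(L) = (sqrt(21)/3 + (4 + 2))**2 = (sqrt(21)/3 + 6)**2 = (6 + sqrt(21)/3)**2)
(75 + Y(-16))*36 = (75 + (18 + sqrt(21))**2/9)*36 = 2700 + 4*(18 + sqrt(21))**2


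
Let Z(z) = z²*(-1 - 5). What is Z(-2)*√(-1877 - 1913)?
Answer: -24*I*√3790 ≈ -1477.5*I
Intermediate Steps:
Z(z) = -6*z² (Z(z) = z²*(-6) = -6*z²)
Z(-2)*√(-1877 - 1913) = (-6*(-2)²)*√(-1877 - 1913) = (-6*4)*√(-3790) = -24*I*√3790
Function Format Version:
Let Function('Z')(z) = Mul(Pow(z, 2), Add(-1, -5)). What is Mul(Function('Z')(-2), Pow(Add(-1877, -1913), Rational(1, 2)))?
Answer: Mul(-24, I, Pow(3790, Rational(1, 2))) ≈ Mul(-1477.5, I)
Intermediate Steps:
Function('Z')(z) = Mul(-6, Pow(z, 2)) (Function('Z')(z) = Mul(Pow(z, 2), -6) = Mul(-6, Pow(z, 2)))
Mul(Function('Z')(-2), Pow(Add(-1877, -1913), Rational(1, 2))) = Mul(Mul(-6, Pow(-2, 2)), Pow(Add(-1877, -1913), Rational(1, 2))) = Mul(Mul(-6, 4), Pow(-3790, Rational(1, 2))) = Mul(-24, Mul(I, Pow(3790, Rational(1, 2)))) = Mul(-24, I, Pow(3790, Rational(1, 2)))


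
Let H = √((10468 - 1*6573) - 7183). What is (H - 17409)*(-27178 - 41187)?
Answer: 1190166285 - 136730*I*√822 ≈ 1.1902e+9 - 3.9201e+6*I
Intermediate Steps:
H = 2*I*√822 (H = √((10468 - 6573) - 7183) = √(3895 - 7183) = √(-3288) = 2*I*√822 ≈ 57.341*I)
(H - 17409)*(-27178 - 41187) = (2*I*√822 - 17409)*(-27178 - 41187) = (-17409 + 2*I*√822)*(-68365) = 1190166285 - 136730*I*√822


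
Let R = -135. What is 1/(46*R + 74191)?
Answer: 1/67981 ≈ 1.4710e-5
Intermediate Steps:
1/(46*R + 74191) = 1/(46*(-135) + 74191) = 1/(-6210 + 74191) = 1/67981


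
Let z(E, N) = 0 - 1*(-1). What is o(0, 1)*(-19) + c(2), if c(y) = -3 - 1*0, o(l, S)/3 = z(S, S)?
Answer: -60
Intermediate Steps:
z(E, N) = 1 (z(E, N) = 0 + 1 = 1)
o(l, S) = 3 (o(l, S) = 3*1 = 3)
c(y) = -3 (c(y) = -3 + 0 = -3)
o(0, 1)*(-19) + c(2) = 3*(-19) - 3 = -57 - 3 = -60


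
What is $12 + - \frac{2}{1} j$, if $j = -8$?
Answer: $28$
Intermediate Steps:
$12 + - \frac{2}{1} j = 12 + - \frac{2}{1} \left(-8\right) = 12 + \left(-2\right) 1 \left(-8\right) = 12 - -16 = 12 + 16 = 28$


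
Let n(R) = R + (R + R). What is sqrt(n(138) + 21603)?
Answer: sqrt(22017) ≈ 148.38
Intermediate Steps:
n(R) = 3*R (n(R) = R + 2*R = 3*R)
sqrt(n(138) + 21603) = sqrt(3*138 + 21603) = sqrt(414 + 21603) = sqrt(22017)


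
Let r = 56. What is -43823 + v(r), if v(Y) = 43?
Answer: -43780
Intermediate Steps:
-43823 + v(r) = -43823 + 43 = -43780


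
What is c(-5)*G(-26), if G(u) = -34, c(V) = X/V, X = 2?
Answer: 68/5 ≈ 13.600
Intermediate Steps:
c(V) = 2/V
c(-5)*G(-26) = (2/(-5))*(-34) = (2*(-1/5))*(-34) = -2/5*(-34) = 68/5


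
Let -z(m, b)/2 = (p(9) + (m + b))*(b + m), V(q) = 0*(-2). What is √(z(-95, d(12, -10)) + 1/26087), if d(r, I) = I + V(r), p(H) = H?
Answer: I*√13719516404953/26087 ≈ 141.99*I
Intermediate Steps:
V(q) = 0
d(r, I) = I (d(r, I) = I + 0 = I)
z(m, b) = -2*(b + m)*(9 + b + m) (z(m, b) = -2*(9 + (m + b))*(b + m) = -2*(9 + (b + m))*(b + m) = -2*(9 + b + m)*(b + m) = -2*(b + m)*(9 + b + m))
√(z(-95, d(12, -10)) + 1/26087) = √((-18*(-10) - 18*(-95) - 2*(-10)² - 2*(-95)² - 4*(-10)*(-95)) + 1/26087) = √((180 + 1710 - 2*100 - 2*9025 - 3800) + 1/26087) = √((180 + 1710 - 200 - 18050 - 3800) + 1/26087) = √(-20160 + 1/26087) = √(-525913919/26087) = I*√13719516404953/26087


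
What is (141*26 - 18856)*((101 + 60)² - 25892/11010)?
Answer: -433468399042/1101 ≈ -3.9370e+8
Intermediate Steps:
(141*26 - 18856)*((101 + 60)² - 25892/11010) = (3666 - 18856)*(161² - 25892*1/11010) = -15190*(25921 - 12946/5505) = -15190*142682159/5505 = -433468399042/1101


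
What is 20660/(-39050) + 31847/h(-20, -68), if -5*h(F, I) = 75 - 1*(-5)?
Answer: -124395591/62480 ≈ -1991.0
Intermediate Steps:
h(F, I) = -16 (h(F, I) = -(75 - 1*(-5))/5 = -(75 + 5)/5 = -1/5*80 = -16)
20660/(-39050) + 31847/h(-20, -68) = 20660/(-39050) + 31847/(-16) = 20660*(-1/39050) + 31847*(-1/16) = -2066/3905 - 31847/16 = -124395591/62480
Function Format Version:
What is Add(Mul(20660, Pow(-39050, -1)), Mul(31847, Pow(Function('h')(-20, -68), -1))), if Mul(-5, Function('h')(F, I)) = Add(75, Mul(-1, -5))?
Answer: Rational(-124395591, 62480) ≈ -1991.0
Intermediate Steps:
Function('h')(F, I) = -16 (Function('h')(F, I) = Mul(Rational(-1, 5), Add(75, Mul(-1, -5))) = Mul(Rational(-1, 5), Add(75, 5)) = Mul(Rational(-1, 5), 80) = -16)
Add(Mul(20660, Pow(-39050, -1)), Mul(31847, Pow(Function('h')(-20, -68), -1))) = Add(Mul(20660, Pow(-39050, -1)), Mul(31847, Pow(-16, -1))) = Add(Mul(20660, Rational(-1, 39050)), Mul(31847, Rational(-1, 16))) = Add(Rational(-2066, 3905), Rational(-31847, 16)) = Rational(-124395591, 62480)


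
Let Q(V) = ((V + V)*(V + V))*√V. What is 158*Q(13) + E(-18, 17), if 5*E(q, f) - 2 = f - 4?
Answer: 3 + 106808*√13 ≈ 3.8510e+5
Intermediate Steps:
E(q, f) = -⅖ + f/5 (E(q, f) = ⅖ + (f - 4)/5 = ⅖ + (-4 + f)/5 = ⅖ + (-⅘ + f/5) = -⅖ + f/5)
Q(V) = 4*V^(5/2) (Q(V) = ((2*V)*(2*V))*√V = (4*V²)*√V = 4*V^(5/2))
158*Q(13) + E(-18, 17) = 158*(4*13^(5/2)) + (-⅖ + (⅕)*17) = 158*(4*(169*√13)) + (-⅖ + 17/5) = 158*(676*√13) + 3 = 106808*√13 + 3 = 3 + 106808*√13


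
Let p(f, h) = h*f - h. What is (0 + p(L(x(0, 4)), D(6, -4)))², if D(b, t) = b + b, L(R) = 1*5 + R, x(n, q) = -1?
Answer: 1296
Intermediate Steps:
L(R) = 5 + R
D(b, t) = 2*b
p(f, h) = -h + f*h (p(f, h) = f*h - h = -h + f*h)
(0 + p(L(x(0, 4)), D(6, -4)))² = (0 + (2*6)*(-1 + (5 - 1)))² = (0 + 12*(-1 + 4))² = (0 + 12*3)² = (0 + 36)² = 36² = 1296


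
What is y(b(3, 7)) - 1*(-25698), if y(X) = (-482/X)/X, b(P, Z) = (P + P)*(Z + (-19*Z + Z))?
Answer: 6550368563/254898 ≈ 25698.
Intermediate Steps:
b(P, Z) = -34*P*Z (b(P, Z) = (2*P)*(Z - 18*Z) = (2*P)*(-17*Z) = -34*P*Z)
y(X) = -482/X**2
y(b(3, 7)) - 1*(-25698) = -482/(-34*3*7)**2 - 1*(-25698) = -482/(-714)**2 + 25698 = -482*1/509796 + 25698 = -241/254898 + 25698 = 6550368563/254898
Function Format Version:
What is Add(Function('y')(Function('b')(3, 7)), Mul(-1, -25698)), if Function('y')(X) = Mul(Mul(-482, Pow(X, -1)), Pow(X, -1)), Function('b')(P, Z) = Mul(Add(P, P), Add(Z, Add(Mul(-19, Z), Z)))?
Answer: Rational(6550368563, 254898) ≈ 25698.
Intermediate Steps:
Function('b')(P, Z) = Mul(-34, P, Z) (Function('b')(P, Z) = Mul(Mul(2, P), Add(Z, Mul(-18, Z))) = Mul(Mul(2, P), Mul(-17, Z)) = Mul(-34, P, Z))
Function('y')(X) = Mul(-482, Pow(X, -2))
Add(Function('y')(Function('b')(3, 7)), Mul(-1, -25698)) = Add(Mul(-482, Pow(Mul(-34, 3, 7), -2)), Mul(-1, -25698)) = Add(Mul(-482, Pow(-714, -2)), 25698) = Add(Mul(-482, Rational(1, 509796)), 25698) = Add(Rational(-241, 254898), 25698) = Rational(6550368563, 254898)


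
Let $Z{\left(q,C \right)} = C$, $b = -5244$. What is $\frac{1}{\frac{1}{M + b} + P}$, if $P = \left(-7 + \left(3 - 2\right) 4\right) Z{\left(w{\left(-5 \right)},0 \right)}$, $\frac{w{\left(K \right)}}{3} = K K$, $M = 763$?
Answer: $-4481$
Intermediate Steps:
$w{\left(K \right)} = 3 K^{2}$ ($w{\left(K \right)} = 3 K K = 3 K^{2}$)
$P = 0$ ($P = \left(-7 + \left(3 - 2\right) 4\right) 0 = \left(-7 + 1 \cdot 4\right) 0 = \left(-7 + 4\right) 0 = \left(-3\right) 0 = 0$)
$\frac{1}{\frac{1}{M + b} + P} = \frac{1}{\frac{1}{763 - 5244} + 0} = \frac{1}{\frac{1}{-4481} + 0} = \frac{1}{- \frac{1}{4481} + 0} = \frac{1}{- \frac{1}{4481}} = -4481$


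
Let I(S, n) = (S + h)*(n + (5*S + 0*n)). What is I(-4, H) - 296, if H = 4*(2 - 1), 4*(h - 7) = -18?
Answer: -272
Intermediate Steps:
h = 5/2 (h = 7 + (¼)*(-18) = 7 - 9/2 = 5/2 ≈ 2.5000)
H = 4 (H = 4*1 = 4)
I(S, n) = (5/2 + S)*(n + 5*S) (I(S, n) = (S + 5/2)*(n + (5*S + 0*n)) = (5/2 + S)*(n + (5*S + 0)) = (5/2 + S)*(n + 5*S))
I(-4, H) - 296 = (5*(-4)² + (5/2)*4 + (25/2)*(-4) - 4*4) - 296 = (5*16 + 10 - 50 - 16) - 296 = (80 + 10 - 50 - 16) - 296 = 24 - 296 = -272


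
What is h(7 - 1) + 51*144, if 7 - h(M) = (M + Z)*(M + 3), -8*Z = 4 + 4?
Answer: 7306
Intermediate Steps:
Z = -1 (Z = -(4 + 4)/8 = -1/8*8 = -1)
h(M) = 7 - (-1 + M)*(3 + M) (h(M) = 7 - (M - 1)*(M + 3) = 7 - (-1 + M)*(3 + M))
h(7 - 1) + 51*144 = (10 - (7 - 1)**2 - 2*(7 - 1)) + 51*144 = (10 - 1*6**2 - 2*6) + 7344 = (10 - 1*36 - 12) + 7344 = (10 - 36 - 12) + 7344 = -38 + 7344 = 7306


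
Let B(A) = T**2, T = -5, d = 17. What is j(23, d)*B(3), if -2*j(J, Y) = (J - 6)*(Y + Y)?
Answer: -7225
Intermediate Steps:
B(A) = 25 (B(A) = (-5)**2 = 25)
j(J, Y) = -Y*(-6 + J) (j(J, Y) = -(J - 6)*(Y + Y)/2 = -(-6 + J)*2*Y/2 = -Y*(-6 + J))
j(23, d)*B(3) = (17*(6 - 1*23))*25 = (17*(6 - 23))*25 = (17*(-17))*25 = -289*25 = -7225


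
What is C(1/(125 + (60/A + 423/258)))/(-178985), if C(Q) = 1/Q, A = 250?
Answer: -272791/384817750 ≈ -0.00070888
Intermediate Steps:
C(1/(125 + (60/A + 423/258)))/(-178985) = 1/(1/(125 + (60/250 + 423/258))*(-178985)) = -1/178985/1/(125 + (60*(1/250) + 423*(1/258))) = -1/178985/1/(125 + (6/25 + 141/86)) = -1/178985/1/(125 + 4041/2150) = -1/178985/1/(272791/2150) = -1/178985/(2150/272791) = (272791/2150)*(-1/178985) = -272791/384817750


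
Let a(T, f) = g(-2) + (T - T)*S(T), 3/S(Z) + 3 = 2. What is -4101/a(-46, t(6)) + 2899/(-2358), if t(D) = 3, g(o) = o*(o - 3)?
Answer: -2424787/5895 ≈ -411.33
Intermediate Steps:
g(o) = o*(-3 + o)
S(Z) = -3 (S(Z) = 3/(-3 + 2) = 3/(-1) = 3*(-1) = -3)
a(T, f) = 10 (a(T, f) = -2*(-3 - 2) + (T - T)*(-3) = -2*(-5) + 0*(-3) = 10 + 0 = 10)
-4101/a(-46, t(6)) + 2899/(-2358) = -4101/10 + 2899/(-2358) = -4101*⅒ + 2899*(-1/2358) = -4101/10 - 2899/2358 = -2424787/5895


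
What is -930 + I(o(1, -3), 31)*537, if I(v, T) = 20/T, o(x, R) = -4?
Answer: -18090/31 ≈ -583.55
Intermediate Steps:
-930 + I(o(1, -3), 31)*537 = -930 + (20/31)*537 = -930 + 10740/31 = -18090/31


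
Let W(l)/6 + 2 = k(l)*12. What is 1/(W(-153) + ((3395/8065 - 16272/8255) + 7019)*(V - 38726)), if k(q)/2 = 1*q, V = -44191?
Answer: -13315315/7748021054491158 ≈ -1.7185e-9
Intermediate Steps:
k(q) = 2*q (k(q) = 2*(1*q) = 2*q)
W(l) = -12 + 144*l (W(l) = -12 + 6*((2*l)*12) = -12 + 6*(24*l) = -12 + 144*l)
1/(W(-153) + ((3395/8065 - 16272/8255) + 7019)*(V - 38726)) = 1/((-12 + 144*(-153)) + ((3395/8065 - 16272/8255) + 7019)*(-44191 - 38726)) = 1/((-12 - 22032) + ((3395*(1/8065) - 16272*1/8255) + 7019)*(-82917)) = 1/(-22044 + ((679/1613 - 16272/8255) + 7019)*(-82917)) = 1/(-22044 + (-20641591/13315315 + 7019)*(-82917)) = 1/(-22044 + (93439554394/13315315)*(-82917)) = 1/(-22044 - 7747727531687298/13315315) = 1/(-7748021054491158/13315315) = -13315315/7748021054491158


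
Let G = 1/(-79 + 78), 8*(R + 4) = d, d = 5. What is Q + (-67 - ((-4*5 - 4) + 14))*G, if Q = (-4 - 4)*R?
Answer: 84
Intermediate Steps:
R = -27/8 (R = -4 + (1/8)*5 = -4 + 5/8 = -27/8 ≈ -3.3750)
G = -1 (G = 1/(-1) = -1)
Q = 27 (Q = (-4 - 4)*(-27/8) = -8*(-27/8) = 27)
Q + (-67 - ((-4*5 - 4) + 14))*G = 27 + (-67 - ((-4*5 - 4) + 14))*(-1) = 27 + (-67 - ((-20 - 4) + 14))*(-1) = 27 + (-67 - (-24 + 14))*(-1) = 27 + (-67 - 1*(-10))*(-1) = 27 + (-67 + 10)*(-1) = 27 - 57*(-1) = 27 + 57 = 84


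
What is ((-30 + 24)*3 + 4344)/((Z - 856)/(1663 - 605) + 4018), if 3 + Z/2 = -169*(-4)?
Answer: 108974/101227 ≈ 1.0765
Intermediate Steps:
Z = 1346 (Z = -6 + 2*(-169*(-4)) = -6 + 2*676 = -6 + 1352 = 1346)
((-30 + 24)*3 + 4344)/((Z - 856)/(1663 - 605) + 4018) = ((-30 + 24)*3 + 4344)/((1346 - 856)/(1663 - 605) + 4018) = (-6*3 + 4344)/(490/1058 + 4018) = (-18 + 4344)/(490*(1/1058) + 4018) = 4326/(245/529 + 4018) = 4326/(2125767/529) = 4326*(529/2125767) = 108974/101227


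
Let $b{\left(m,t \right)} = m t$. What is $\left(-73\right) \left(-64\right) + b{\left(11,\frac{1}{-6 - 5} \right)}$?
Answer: $4671$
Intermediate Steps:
$\left(-73\right) \left(-64\right) + b{\left(11,\frac{1}{-6 - 5} \right)} = \left(-73\right) \left(-64\right) + \frac{11}{-6 - 5} = 4672 + \frac{11}{-11} = 4672 + 11 \left(- \frac{1}{11}\right) = 4672 - 1 = 4671$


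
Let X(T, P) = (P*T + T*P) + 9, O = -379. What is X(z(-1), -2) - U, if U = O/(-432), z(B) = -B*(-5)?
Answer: 12149/432 ≈ 28.123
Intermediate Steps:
z(B) = 5*B
X(T, P) = 9 + 2*P*T (X(T, P) = (P*T + P*T) + 9 = 2*P*T + 9 = 9 + 2*P*T)
U = 379/432 (U = -379/(-432) = -379*(-1/432) = 379/432 ≈ 0.87731)
X(z(-1), -2) - U = (9 + 2*(-2)*(5*(-1))) - 1*379/432 = (9 + 2*(-2)*(-5)) - 379/432 = (9 + 20) - 379/432 = 29 - 379/432 = 12149/432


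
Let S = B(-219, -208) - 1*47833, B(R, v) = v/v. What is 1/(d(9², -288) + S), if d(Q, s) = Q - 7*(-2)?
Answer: -1/47737 ≈ -2.0948e-5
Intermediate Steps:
B(R, v) = 1
S = -47832 (S = 1 - 1*47833 = 1 - 47833 = -47832)
d(Q, s) = 14 + Q (d(Q, s) = Q + 14 = 14 + Q)
1/(d(9², -288) + S) = 1/((14 + 9²) - 47832) = 1/((14 + 81) - 47832) = 1/(95 - 47832) = 1/(-47737) = -1/47737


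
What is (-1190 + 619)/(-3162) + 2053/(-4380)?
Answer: -665101/2308260 ≈ -0.28814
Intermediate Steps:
(-1190 + 619)/(-3162) + 2053/(-4380) = -571*(-1/3162) + 2053*(-1/4380) = 571/3162 - 2053/4380 = -665101/2308260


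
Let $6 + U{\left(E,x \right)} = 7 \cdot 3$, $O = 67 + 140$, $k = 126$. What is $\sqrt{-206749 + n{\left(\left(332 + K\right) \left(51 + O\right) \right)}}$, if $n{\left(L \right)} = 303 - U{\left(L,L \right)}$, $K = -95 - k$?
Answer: $i \sqrt{206461} \approx 454.38 i$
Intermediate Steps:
$O = 207$
$U{\left(E,x \right)} = 15$ ($U{\left(E,x \right)} = -6 + 7 \cdot 3 = -6 + 21 = 15$)
$K = -221$ ($K = -95 - 126 = -221$)
$n{\left(L \right)} = 288$ ($n{\left(L \right)} = 303 - 15 = 288$)
$\sqrt{-206749 + n{\left(\left(332 + K\right) \left(51 + O\right) \right)}} = \sqrt{-206749 + 288} = \sqrt{-206461} = i \sqrt{206461}$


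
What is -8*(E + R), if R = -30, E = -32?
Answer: 496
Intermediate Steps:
-8*(E + R) = -8*(-32 - 30) = -8*(-62) = 496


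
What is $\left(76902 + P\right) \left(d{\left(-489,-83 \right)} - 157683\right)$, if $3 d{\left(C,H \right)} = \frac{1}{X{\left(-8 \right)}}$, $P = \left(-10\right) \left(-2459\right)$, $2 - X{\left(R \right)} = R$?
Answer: $- \frac{240053394794}{15} \approx -1.6004 \cdot 10^{10}$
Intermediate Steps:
$X{\left(R \right)} = 2 - R$
$P = 24590$
$d{\left(C,H \right)} = \frac{1}{30}$ ($d{\left(C,H \right)} = \frac{1}{3 \left(2 - -8\right)} = \frac{1}{3 \left(2 + 8\right)} = \frac{1}{3 \cdot 10} = \frac{1}{3} \cdot \frac{1}{10} = \frac{1}{30}$)
$\left(76902 + P\right) \left(d{\left(-489,-83 \right)} - 157683\right) = \left(76902 + 24590\right) \left(\frac{1}{30} - 157683\right) = 101492 \left(\frac{1}{30} - 157683\right) = 101492 \left(- \frac{4730489}{30}\right) = - \frac{240053394794}{15}$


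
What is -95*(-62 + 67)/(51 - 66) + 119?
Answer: 452/3 ≈ 150.67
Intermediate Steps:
-95*(-62 + 67)/(51 - 66) + 119 = -475/(-15) + 119 = -475*(-1)/15 + 119 = -95*(-1/3) + 119 = 95/3 + 119 = 452/3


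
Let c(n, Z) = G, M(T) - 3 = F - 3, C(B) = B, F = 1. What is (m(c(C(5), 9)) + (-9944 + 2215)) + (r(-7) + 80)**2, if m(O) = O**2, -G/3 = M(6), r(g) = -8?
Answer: -2536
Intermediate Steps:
M(T) = 1 (M(T) = 3 + (1 - 3) = 3 - 2 = 1)
G = -3 (G = -3*1 = -3)
c(n, Z) = -3
(m(c(C(5), 9)) + (-9944 + 2215)) + (r(-7) + 80)**2 = ((-3)**2 + (-9944 + 2215)) + (-8 + 80)**2 = (9 - 7729) + 72**2 = -7720 + 5184 = -2536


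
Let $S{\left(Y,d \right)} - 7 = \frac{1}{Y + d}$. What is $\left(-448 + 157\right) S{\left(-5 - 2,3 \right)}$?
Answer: $- \frac{7857}{4} \approx -1964.3$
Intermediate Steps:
$S{\left(Y,d \right)} = 7 + \frac{1}{Y + d}$
$\left(-448 + 157\right) S{\left(-5 - 2,3 \right)} = \left(-448 + 157\right) \frac{1 + 7 \left(-5 - 2\right) + 7 \cdot 3}{\left(-5 - 2\right) + 3} = - 291 \frac{1 + 7 \left(-7\right) + 21}{-7 + 3} = - 291 \frac{1 - 49 + 21}{-4} = - 291 \left(\left(- \frac{1}{4}\right) \left(-27\right)\right) = \left(-291\right) \frac{27}{4} = - \frac{7857}{4}$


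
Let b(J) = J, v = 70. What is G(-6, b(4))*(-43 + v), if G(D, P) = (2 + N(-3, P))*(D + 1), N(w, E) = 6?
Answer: -1080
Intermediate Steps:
G(D, P) = 8 + 8*D (G(D, P) = (2 + 6)*(D + 1) = 8*(1 + D) = 8 + 8*D)
G(-6, b(4))*(-43 + v) = (8 + 8*(-6))*(-43 + 70) = (8 - 48)*27 = -40*27 = -1080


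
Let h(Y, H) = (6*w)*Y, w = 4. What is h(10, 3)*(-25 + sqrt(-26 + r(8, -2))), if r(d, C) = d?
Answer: -6000 + 720*I*sqrt(2) ≈ -6000.0 + 1018.2*I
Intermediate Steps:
h(Y, H) = 24*Y (h(Y, H) = (6*4)*Y = 24*Y)
h(10, 3)*(-25 + sqrt(-26 + r(8, -2))) = (24*10)*(-25 + sqrt(-26 + 8)) = 240*(-25 + sqrt(-18)) = 240*(-25 + 3*I*sqrt(2)) = -6000 + 720*I*sqrt(2)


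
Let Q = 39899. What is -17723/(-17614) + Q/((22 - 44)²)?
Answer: 355679459/4262588 ≈ 83.442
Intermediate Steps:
-17723/(-17614) + Q/((22 - 44)²) = -17723/(-17614) + 39899/((22 - 44)²) = -17723*(-1/17614) + 39899/((-22)²) = 17723/17614 + 39899/484 = 355679459/4262588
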